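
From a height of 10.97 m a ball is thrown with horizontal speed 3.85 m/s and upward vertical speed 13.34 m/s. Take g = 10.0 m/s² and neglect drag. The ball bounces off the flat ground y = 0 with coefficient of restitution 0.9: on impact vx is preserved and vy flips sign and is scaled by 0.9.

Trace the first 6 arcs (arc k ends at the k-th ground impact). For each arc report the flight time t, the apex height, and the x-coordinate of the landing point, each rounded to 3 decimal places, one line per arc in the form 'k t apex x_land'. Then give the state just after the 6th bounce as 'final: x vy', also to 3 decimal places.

1 3.327 19.868 12.810
2 3.588 16.093 26.625
3 3.229 13.035 39.057
4 2.906 10.559 50.247
5 2.616 8.552 60.317
6 2.354 6.927 69.381
final: 69.381 10.594

Arc 1: start y=10.970, vy=13.340 → t=3.327, apex=19.868, x_land=12.810, impact vy=-19.934
  bounce: vy ← 0.9·19.934 = 17.940
Arc 2: start y=0.000, vy=17.940 → t=3.588, apex=16.093, x_land=26.625, impact vy=-17.940
  bounce: vy ← 0.9·17.940 = 16.146
Arc 3: start y=0.000, vy=16.146 → t=3.229, apex=13.035, x_land=39.057, impact vy=-16.146
  bounce: vy ← 0.9·16.146 = 14.532
Arc 4: start y=0.000, vy=14.532 → t=2.906, apex=10.559, x_land=50.247, impact vy=-14.532
  bounce: vy ← 0.9·14.532 = 13.079
Arc 5: start y=0.000, vy=13.079 → t=2.616, apex=8.552, x_land=60.317, impact vy=-13.079
  bounce: vy ← 0.9·13.079 = 11.771
Arc 6: start y=0.000, vy=11.771 → t=2.354, apex=6.927, x_land=69.381, impact vy=-11.771
  bounce: vy ← 0.9·11.771 = 10.594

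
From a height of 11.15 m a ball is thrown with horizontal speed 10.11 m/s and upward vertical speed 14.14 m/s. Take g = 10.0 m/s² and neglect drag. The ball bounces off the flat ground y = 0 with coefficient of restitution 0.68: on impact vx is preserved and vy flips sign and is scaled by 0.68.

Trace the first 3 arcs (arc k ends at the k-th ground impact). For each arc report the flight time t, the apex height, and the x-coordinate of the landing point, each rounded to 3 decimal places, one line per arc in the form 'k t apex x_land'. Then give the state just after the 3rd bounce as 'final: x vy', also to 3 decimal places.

1 3.471 21.147 35.087
2 2.797 9.778 63.364
3 1.902 4.522 82.592
final: 82.592 6.466

Arc 1: start y=11.150, vy=14.140 → t=3.471, apex=21.147, x_land=35.087, impact vy=-20.565
  bounce: vy ← 0.68·20.565 = 13.985
Arc 2: start y=0.000, vy=13.985 → t=2.797, apex=9.778, x_land=63.364, impact vy=-13.985
  bounce: vy ← 0.68·13.985 = 9.509
Arc 3: start y=0.000, vy=9.509 → t=1.902, apex=4.522, x_land=82.592, impact vy=-9.509
  bounce: vy ← 0.68·9.509 = 6.466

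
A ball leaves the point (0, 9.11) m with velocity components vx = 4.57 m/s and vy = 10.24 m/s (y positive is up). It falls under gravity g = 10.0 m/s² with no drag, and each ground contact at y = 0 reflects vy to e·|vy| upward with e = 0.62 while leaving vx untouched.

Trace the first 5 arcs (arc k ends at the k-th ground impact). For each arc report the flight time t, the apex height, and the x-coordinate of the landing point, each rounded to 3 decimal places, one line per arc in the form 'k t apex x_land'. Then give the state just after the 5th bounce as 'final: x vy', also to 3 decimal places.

Arc 1: start y=9.110, vy=10.240 → t=2.718, apex=14.353, x_land=12.423, impact vy=-16.943
  bounce: vy ← 0.62·16.943 = 10.505
Arc 2: start y=0.000, vy=10.505 → t=2.101, apex=5.517, x_land=22.024, impact vy=-10.505
  bounce: vy ← 0.62·10.505 = 6.513
Arc 3: start y=0.000, vy=6.513 → t=1.303, apex=2.121, x_land=27.976, impact vy=-6.513
  bounce: vy ← 0.62·6.513 = 4.038
Arc 4: start y=0.000, vy=4.038 → t=0.808, apex=0.815, x_land=31.667, impact vy=-4.038
  bounce: vy ← 0.62·4.038 = 2.504
Arc 5: start y=0.000, vy=2.504 → t=0.501, apex=0.313, x_land=33.955, impact vy=-2.504
  bounce: vy ← 0.62·2.504 = 1.552

1 2.718 14.353 12.423
2 2.101 5.517 22.024
3 1.303 2.121 27.976
4 0.808 0.815 31.667
5 0.501 0.313 33.955
final: 33.955 1.552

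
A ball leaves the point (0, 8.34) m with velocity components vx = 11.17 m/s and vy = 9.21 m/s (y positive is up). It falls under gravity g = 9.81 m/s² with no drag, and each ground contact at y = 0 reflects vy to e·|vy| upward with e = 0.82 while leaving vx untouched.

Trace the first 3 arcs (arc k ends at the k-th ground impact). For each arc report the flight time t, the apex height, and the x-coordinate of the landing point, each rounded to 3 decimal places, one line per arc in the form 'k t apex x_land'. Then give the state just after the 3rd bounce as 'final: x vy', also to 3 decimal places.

1 2.546 12.663 28.434
2 2.635 8.515 57.869
3 2.161 5.725 82.005
final: 82.005 8.691

Arc 1: start y=8.340, vy=9.210 → t=2.546, apex=12.663, x_land=28.434, impact vy=-15.762
  bounce: vy ← 0.82·15.762 = 12.925
Arc 2: start y=0.000, vy=12.925 → t=2.635, apex=8.515, x_land=57.869, impact vy=-12.925
  bounce: vy ← 0.82·12.925 = 10.599
Arc 3: start y=0.000, vy=10.599 → t=2.161, apex=5.725, x_land=82.005, impact vy=-10.599
  bounce: vy ← 0.82·10.599 = 8.691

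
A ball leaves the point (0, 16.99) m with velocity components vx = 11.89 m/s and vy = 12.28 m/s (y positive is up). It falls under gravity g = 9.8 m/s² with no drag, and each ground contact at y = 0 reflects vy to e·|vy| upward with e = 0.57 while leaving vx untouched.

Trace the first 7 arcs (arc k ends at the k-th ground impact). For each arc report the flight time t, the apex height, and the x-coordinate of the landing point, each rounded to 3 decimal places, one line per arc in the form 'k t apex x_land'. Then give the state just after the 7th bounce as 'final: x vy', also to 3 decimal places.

1 3.498 24.684 41.585
2 2.559 8.020 72.008
3 1.458 2.606 89.349
4 0.831 0.847 99.233
5 0.474 0.275 104.867
6 0.270 0.089 108.078
7 0.154 0.029 109.909
final: 109.909 0.430

Arc 1: start y=16.990, vy=12.280 → t=3.498, apex=24.684, x_land=41.585, impact vy=-21.996
  bounce: vy ← 0.57·21.996 = 12.537
Arc 2: start y=0.000, vy=12.537 → t=2.559, apex=8.020, x_land=72.008, impact vy=-12.537
  bounce: vy ← 0.57·12.537 = 7.146
Arc 3: start y=0.000, vy=7.146 → t=1.458, apex=2.606, x_land=89.349, impact vy=-7.146
  bounce: vy ← 0.57·7.146 = 4.073
Arc 4: start y=0.000, vy=4.073 → t=0.831, apex=0.847, x_land=99.233, impact vy=-4.073
  bounce: vy ← 0.57·4.073 = 2.322
Arc 5: start y=0.000, vy=2.322 → t=0.474, apex=0.275, x_land=104.867, impact vy=-2.322
  bounce: vy ← 0.57·2.322 = 1.323
Arc 6: start y=0.000, vy=1.323 → t=0.270, apex=0.089, x_land=108.078, impact vy=-1.323
  bounce: vy ← 0.57·1.323 = 0.754
Arc 7: start y=0.000, vy=0.754 → t=0.154, apex=0.029, x_land=109.909, impact vy=-0.754
  bounce: vy ← 0.57·0.754 = 0.430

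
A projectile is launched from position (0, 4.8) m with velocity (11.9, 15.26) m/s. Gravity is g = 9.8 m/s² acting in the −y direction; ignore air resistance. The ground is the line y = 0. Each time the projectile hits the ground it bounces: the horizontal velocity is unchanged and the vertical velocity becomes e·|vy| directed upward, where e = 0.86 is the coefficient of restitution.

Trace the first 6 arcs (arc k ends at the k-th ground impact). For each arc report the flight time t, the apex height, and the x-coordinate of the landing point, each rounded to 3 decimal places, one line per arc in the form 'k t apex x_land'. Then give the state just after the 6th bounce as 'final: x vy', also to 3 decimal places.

Arc 1: start y=4.800, vy=15.260 → t=3.402, apex=16.681, x_land=40.486, impact vy=-18.082
  bounce: vy ← 0.86·18.082 = 15.550
Arc 2: start y=0.000, vy=15.550 → t=3.174, apex=12.337, x_land=78.251, impact vy=-15.550
  bounce: vy ← 0.86·15.550 = 13.373
Arc 3: start y=0.000, vy=13.373 → t=2.729, apex=9.125, x_land=110.729, impact vy=-13.373
  bounce: vy ← 0.86·13.373 = 11.501
Arc 4: start y=0.000, vy=11.501 → t=2.347, apex=6.749, x_land=138.660, impact vy=-11.501
  bounce: vy ← 0.86·11.501 = 9.891
Arc 5: start y=0.000, vy=9.891 → t=2.019, apex=4.991, x_land=162.681, impact vy=-9.891
  bounce: vy ← 0.86·9.891 = 8.506
Arc 6: start y=0.000, vy=8.506 → t=1.736, apex=3.692, x_land=183.338, impact vy=-8.506
  bounce: vy ← 0.86·8.506 = 7.315

1 3.402 16.681 40.486
2 3.174 12.337 78.251
3 2.729 9.125 110.729
4 2.347 6.749 138.660
5 2.019 4.991 162.681
6 1.736 3.692 183.338
final: 183.338 7.315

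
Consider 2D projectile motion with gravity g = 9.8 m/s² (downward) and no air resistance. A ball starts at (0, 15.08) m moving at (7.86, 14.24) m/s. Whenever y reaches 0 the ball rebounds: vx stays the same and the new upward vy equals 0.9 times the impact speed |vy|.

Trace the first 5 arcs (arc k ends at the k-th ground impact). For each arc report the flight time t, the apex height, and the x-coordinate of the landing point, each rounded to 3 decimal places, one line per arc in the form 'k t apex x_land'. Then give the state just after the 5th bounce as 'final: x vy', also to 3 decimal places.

1 3.731 25.426 29.326
2 4.100 20.595 61.554
3 3.690 16.682 90.559
4 3.321 13.512 116.664
5 2.989 10.945 140.158
final: 140.158 13.182

Arc 1: start y=15.080, vy=14.240 → t=3.731, apex=25.426, x_land=29.326, impact vy=-22.324
  bounce: vy ← 0.9·22.324 = 20.091
Arc 2: start y=0.000, vy=20.091 → t=4.100, apex=20.595, x_land=61.554, impact vy=-20.091
  bounce: vy ← 0.9·20.091 = 18.082
Arc 3: start y=0.000, vy=18.082 → t=3.690, apex=16.682, x_land=90.559, impact vy=-18.082
  bounce: vy ← 0.9·18.082 = 16.274
Arc 4: start y=0.000, vy=16.274 → t=3.321, apex=13.512, x_land=116.664, impact vy=-16.274
  bounce: vy ← 0.9·16.274 = 14.647
Arc 5: start y=0.000, vy=14.647 → t=2.989, apex=10.945, x_land=140.158, impact vy=-14.647
  bounce: vy ← 0.9·14.647 = 13.182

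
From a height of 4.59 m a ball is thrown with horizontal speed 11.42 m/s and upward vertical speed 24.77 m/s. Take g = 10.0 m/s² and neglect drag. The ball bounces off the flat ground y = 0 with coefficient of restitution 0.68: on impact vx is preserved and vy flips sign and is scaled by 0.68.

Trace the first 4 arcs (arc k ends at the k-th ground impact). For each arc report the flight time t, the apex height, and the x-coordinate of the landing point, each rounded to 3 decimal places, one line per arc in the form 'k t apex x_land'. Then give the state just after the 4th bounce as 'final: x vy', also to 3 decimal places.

Arc 1: start y=4.590, vy=24.770 → t=5.133, apex=35.268, x_land=58.617, impact vy=-26.558
  bounce: vy ← 0.68·26.558 = 18.060
Arc 2: start y=0.000, vy=18.060 → t=3.612, apex=16.308, x_land=99.866, impact vy=-18.060
  bounce: vy ← 0.68·18.060 = 12.281
Arc 3: start y=0.000, vy=12.281 → t=2.456, apex=7.541, x_land=127.915, impact vy=-12.281
  bounce: vy ← 0.68·12.281 = 8.351
Arc 4: start y=0.000, vy=8.351 → t=1.670, apex=3.487, x_land=146.988, impact vy=-8.351
  bounce: vy ← 0.68·8.351 = 5.679

1 5.133 35.268 58.617
2 3.612 16.308 99.866
3 2.456 7.541 127.915
4 1.670 3.487 146.988
final: 146.988 5.679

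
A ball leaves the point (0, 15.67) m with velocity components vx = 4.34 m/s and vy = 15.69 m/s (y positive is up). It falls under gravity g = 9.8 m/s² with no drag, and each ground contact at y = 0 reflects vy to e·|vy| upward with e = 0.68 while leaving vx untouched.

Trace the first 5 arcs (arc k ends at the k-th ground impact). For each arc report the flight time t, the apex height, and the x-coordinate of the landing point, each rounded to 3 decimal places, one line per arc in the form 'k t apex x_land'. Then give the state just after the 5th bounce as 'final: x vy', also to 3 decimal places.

Arc 1: start y=15.670, vy=15.690 → t=4.001, apex=28.230, x_land=17.366, impact vy=-23.523
  bounce: vy ← 0.68·23.523 = 15.995
Arc 2: start y=0.000, vy=15.995 → t=3.264, apex=13.054, x_land=31.533, impact vy=-15.995
  bounce: vy ← 0.68·15.995 = 10.877
Arc 3: start y=0.000, vy=10.877 → t=2.220, apex=6.036, x_land=41.167, impact vy=-10.877
  bounce: vy ← 0.68·10.877 = 7.396
Arc 4: start y=0.000, vy=7.396 → t=1.509, apex=2.791, x_land=47.717, impact vy=-7.396
  bounce: vy ← 0.68·7.396 = 5.029
Arc 5: start y=0.000, vy=5.029 → t=1.026, apex=1.291, x_land=52.172, impact vy=-5.029
  bounce: vy ← 0.68·5.029 = 3.420

1 4.001 28.230 17.366
2 3.264 13.054 31.533
3 2.220 6.036 41.167
4 1.509 2.791 47.717
5 1.026 1.291 52.172
final: 52.172 3.420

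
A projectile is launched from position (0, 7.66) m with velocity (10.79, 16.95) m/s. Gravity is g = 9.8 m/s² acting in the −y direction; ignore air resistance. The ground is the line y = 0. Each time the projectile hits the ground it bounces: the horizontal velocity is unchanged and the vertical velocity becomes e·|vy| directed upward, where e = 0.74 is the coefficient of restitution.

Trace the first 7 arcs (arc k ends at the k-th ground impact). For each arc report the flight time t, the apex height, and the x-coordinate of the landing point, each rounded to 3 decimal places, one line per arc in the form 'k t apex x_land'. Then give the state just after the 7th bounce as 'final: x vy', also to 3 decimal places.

Arc 1: start y=7.660, vy=16.950 → t=3.864, apex=22.318, x_land=41.690, impact vy=-20.915
  bounce: vy ← 0.74·20.915 = 15.477
Arc 2: start y=0.000, vy=15.477 → t=3.159, apex=12.221, x_land=75.771, impact vy=-15.477
  bounce: vy ← 0.74·15.477 = 11.453
Arc 3: start y=0.000, vy=11.453 → t=2.337, apex=6.692, x_land=100.992, impact vy=-11.453
  bounce: vy ← 0.74·11.453 = 8.475
Arc 4: start y=0.000, vy=8.475 → t=1.730, apex=3.665, x_land=119.654, impact vy=-8.475
  bounce: vy ← 0.74·8.475 = 6.272
Arc 5: start y=0.000, vy=6.272 → t=1.280, apex=2.007, x_land=133.465, impact vy=-6.272
  bounce: vy ← 0.74·6.272 = 4.641
Arc 6: start y=0.000, vy=4.641 → t=0.947, apex=1.099, x_land=143.685, impact vy=-4.641
  bounce: vy ← 0.74·4.641 = 3.434
Arc 7: start y=0.000, vy=3.434 → t=0.701, apex=0.602, x_land=151.247, impact vy=-3.434
  bounce: vy ← 0.74·3.434 = 2.541

1 3.864 22.318 41.690
2 3.159 12.221 75.771
3 2.337 6.692 100.992
4 1.730 3.665 119.654
5 1.280 2.007 133.465
6 0.947 1.099 143.685
7 0.701 0.602 151.247
final: 151.247 2.541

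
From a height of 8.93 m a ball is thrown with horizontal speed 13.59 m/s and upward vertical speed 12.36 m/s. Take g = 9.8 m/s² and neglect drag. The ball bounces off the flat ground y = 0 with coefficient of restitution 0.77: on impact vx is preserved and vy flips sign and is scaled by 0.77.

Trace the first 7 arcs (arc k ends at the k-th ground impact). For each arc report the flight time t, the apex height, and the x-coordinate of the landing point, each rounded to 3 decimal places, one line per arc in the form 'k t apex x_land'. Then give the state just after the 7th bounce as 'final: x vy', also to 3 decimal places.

1 3.109 16.724 42.247
2 2.845 9.916 80.912
3 2.191 5.879 110.684
4 1.687 3.486 133.608
5 1.299 2.067 151.260
6 1.000 1.225 164.852
7 0.770 0.727 175.318
final: 175.318 2.906

Arc 1: start y=8.930, vy=12.360 → t=3.109, apex=16.724, x_land=42.247, impact vy=-18.105
  bounce: vy ← 0.77·18.105 = 13.941
Arc 2: start y=0.000, vy=13.941 → t=2.845, apex=9.916, x_land=80.912, impact vy=-13.941
  bounce: vy ← 0.77·13.941 = 10.735
Arc 3: start y=0.000, vy=10.735 → t=2.191, apex=5.879, x_land=110.684, impact vy=-10.735
  bounce: vy ← 0.77·10.735 = 8.266
Arc 4: start y=0.000, vy=8.266 → t=1.687, apex=3.486, x_land=133.608, impact vy=-8.266
  bounce: vy ← 0.77·8.266 = 6.365
Arc 5: start y=0.000, vy=6.365 → t=1.299, apex=2.067, x_land=151.260, impact vy=-6.365
  bounce: vy ← 0.77·6.365 = 4.901
Arc 6: start y=0.000, vy=4.901 → t=1.000, apex=1.225, x_land=164.852, impact vy=-4.901
  bounce: vy ← 0.77·4.901 = 3.774
Arc 7: start y=0.000, vy=3.774 → t=0.770, apex=0.727, x_land=175.318, impact vy=-3.774
  bounce: vy ← 0.77·3.774 = 2.906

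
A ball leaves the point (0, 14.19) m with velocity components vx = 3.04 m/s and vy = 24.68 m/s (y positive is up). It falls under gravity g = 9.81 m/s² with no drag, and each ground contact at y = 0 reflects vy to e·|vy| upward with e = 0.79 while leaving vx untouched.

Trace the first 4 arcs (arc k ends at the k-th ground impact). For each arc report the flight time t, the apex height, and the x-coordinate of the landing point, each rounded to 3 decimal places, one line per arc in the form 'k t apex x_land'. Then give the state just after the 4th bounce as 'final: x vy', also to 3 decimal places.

1 5.553 45.235 16.880
2 4.798 28.231 31.466
3 3.791 17.619 42.990
4 2.995 10.996 52.093
final: 52.093 11.604

Arc 1: start y=14.190, vy=24.680 → t=5.553, apex=45.235, x_land=16.880, impact vy=-29.791
  bounce: vy ← 0.79·29.791 = 23.535
Arc 2: start y=0.000, vy=23.535 → t=4.798, apex=28.231, x_land=31.466, impact vy=-23.535
  bounce: vy ← 0.79·23.535 = 18.593
Arc 3: start y=0.000, vy=18.593 → t=3.791, apex=17.619, x_land=42.990, impact vy=-18.593
  bounce: vy ← 0.79·18.593 = 14.688
Arc 4: start y=0.000, vy=14.688 → t=2.995, apex=10.996, x_land=52.093, impact vy=-14.688
  bounce: vy ← 0.79·14.688 = 11.604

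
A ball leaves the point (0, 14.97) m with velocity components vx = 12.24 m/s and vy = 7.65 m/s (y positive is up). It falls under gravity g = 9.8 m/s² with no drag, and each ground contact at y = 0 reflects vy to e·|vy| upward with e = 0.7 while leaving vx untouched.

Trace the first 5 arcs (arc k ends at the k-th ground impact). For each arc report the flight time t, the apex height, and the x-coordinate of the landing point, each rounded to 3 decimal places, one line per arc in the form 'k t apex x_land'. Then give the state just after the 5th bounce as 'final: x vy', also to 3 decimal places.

1 2.695 17.956 32.985
2 2.680 8.798 65.789
3 1.876 4.311 88.751
4 1.313 2.112 104.824
5 0.919 1.035 116.076
final: 116.076 3.153

Arc 1: start y=14.970, vy=7.650 → t=2.695, apex=17.956, x_land=32.985, impact vy=-18.760
  bounce: vy ← 0.7·18.760 = 13.132
Arc 2: start y=0.000, vy=13.132 → t=2.680, apex=8.798, x_land=65.789, impact vy=-13.132
  bounce: vy ← 0.7·13.132 = 9.192
Arc 3: start y=0.000, vy=9.192 → t=1.876, apex=4.311, x_land=88.751, impact vy=-9.192
  bounce: vy ← 0.7·9.192 = 6.435
Arc 4: start y=0.000, vy=6.435 → t=1.313, apex=2.112, x_land=104.824, impact vy=-6.435
  bounce: vy ← 0.7·6.435 = 4.504
Arc 5: start y=0.000, vy=4.504 → t=0.919, apex=1.035, x_land=116.076, impact vy=-4.504
  bounce: vy ← 0.7·4.504 = 3.153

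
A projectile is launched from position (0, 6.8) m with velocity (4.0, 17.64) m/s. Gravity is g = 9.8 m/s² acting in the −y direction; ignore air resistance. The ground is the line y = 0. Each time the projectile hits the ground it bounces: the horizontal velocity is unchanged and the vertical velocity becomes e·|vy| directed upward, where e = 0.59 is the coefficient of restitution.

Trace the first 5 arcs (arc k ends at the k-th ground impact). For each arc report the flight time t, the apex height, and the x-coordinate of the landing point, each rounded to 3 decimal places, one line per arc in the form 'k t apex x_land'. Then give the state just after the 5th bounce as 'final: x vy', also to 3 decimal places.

1 3.951 22.676 15.805
2 2.538 7.894 25.959
3 1.498 2.748 31.949
4 0.884 0.956 35.484
5 0.521 0.333 37.569
final: 37.569 1.507

Arc 1: start y=6.800, vy=17.640 → t=3.951, apex=22.676, x_land=15.805, impact vy=-21.082
  bounce: vy ← 0.59·21.082 = 12.438
Arc 2: start y=0.000, vy=12.438 → t=2.538, apex=7.894, x_land=25.959, impact vy=-12.438
  bounce: vy ← 0.59·12.438 = 7.339
Arc 3: start y=0.000, vy=7.339 → t=1.498, apex=2.748, x_land=31.949, impact vy=-7.339
  bounce: vy ← 0.59·7.339 = 4.330
Arc 4: start y=0.000, vy=4.330 → t=0.884, apex=0.956, x_land=35.484, impact vy=-4.330
  bounce: vy ← 0.59·4.330 = 2.555
Arc 5: start y=0.000, vy=2.555 → t=0.521, apex=0.333, x_land=37.569, impact vy=-2.555
  bounce: vy ← 0.59·2.555 = 1.507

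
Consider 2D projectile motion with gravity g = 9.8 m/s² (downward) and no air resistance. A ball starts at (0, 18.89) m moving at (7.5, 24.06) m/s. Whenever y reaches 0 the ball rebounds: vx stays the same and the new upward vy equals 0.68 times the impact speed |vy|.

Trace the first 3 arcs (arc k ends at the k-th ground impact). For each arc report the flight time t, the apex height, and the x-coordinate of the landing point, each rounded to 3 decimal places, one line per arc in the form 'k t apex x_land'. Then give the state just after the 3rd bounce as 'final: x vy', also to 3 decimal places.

1 5.599 48.425 41.991
2 4.275 22.392 74.056
3 2.907 10.354 95.861
final: 95.861 9.687

Arc 1: start y=18.890, vy=24.060 → t=5.599, apex=48.425, x_land=41.991, impact vy=-30.808
  bounce: vy ← 0.68·30.808 = 20.949
Arc 2: start y=0.000, vy=20.949 → t=4.275, apex=22.392, x_land=74.056, impact vy=-20.949
  bounce: vy ← 0.68·20.949 = 14.246
Arc 3: start y=0.000, vy=14.246 → t=2.907, apex=10.354, x_land=95.861, impact vy=-14.246
  bounce: vy ← 0.68·14.246 = 9.687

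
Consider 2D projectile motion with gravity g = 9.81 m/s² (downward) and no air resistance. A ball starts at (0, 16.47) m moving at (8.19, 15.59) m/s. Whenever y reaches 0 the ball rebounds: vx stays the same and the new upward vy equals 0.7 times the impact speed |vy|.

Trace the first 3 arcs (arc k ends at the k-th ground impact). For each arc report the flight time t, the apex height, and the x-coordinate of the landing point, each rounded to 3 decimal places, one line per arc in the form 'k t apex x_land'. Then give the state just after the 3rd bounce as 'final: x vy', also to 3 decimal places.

1 4.015 28.858 32.881
2 3.396 14.140 60.692
3 2.377 6.929 80.160
final: 80.160 8.162

Arc 1: start y=16.470, vy=15.590 → t=4.015, apex=28.858, x_land=32.881, impact vy=-23.795
  bounce: vy ← 0.7·23.795 = 16.656
Arc 2: start y=0.000, vy=16.656 → t=3.396, apex=14.140, x_land=60.692, impact vy=-16.656
  bounce: vy ← 0.7·16.656 = 11.659
Arc 3: start y=0.000, vy=11.659 → t=2.377, apex=6.929, x_land=80.160, impact vy=-11.659
  bounce: vy ← 0.7·11.659 = 8.162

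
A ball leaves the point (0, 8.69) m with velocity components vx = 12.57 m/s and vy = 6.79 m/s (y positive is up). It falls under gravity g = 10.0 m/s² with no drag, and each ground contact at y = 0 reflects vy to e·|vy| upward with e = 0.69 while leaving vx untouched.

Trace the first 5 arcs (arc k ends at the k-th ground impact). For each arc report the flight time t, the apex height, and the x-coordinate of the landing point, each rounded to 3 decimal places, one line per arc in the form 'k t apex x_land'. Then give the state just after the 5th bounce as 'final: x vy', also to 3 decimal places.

Arc 1: start y=8.690, vy=6.790 → t=2.162, apex=10.995, x_land=27.175, impact vy=-14.829
  bounce: vy ← 0.69·14.829 = 10.232
Arc 2: start y=0.000, vy=10.232 → t=2.046, apex=5.235, x_land=52.899, impact vy=-10.232
  bounce: vy ← 0.69·10.232 = 7.060
Arc 3: start y=0.000, vy=7.060 → t=1.412, apex=2.492, x_land=70.648, impact vy=-7.060
  bounce: vy ← 0.69·7.060 = 4.872
Arc 4: start y=0.000, vy=4.872 → t=0.974, apex=1.187, x_land=82.895, impact vy=-4.872
  bounce: vy ← 0.69·4.872 = 3.361
Arc 5: start y=0.000, vy=3.361 → t=0.672, apex=0.565, x_land=91.346, impact vy=-3.361
  bounce: vy ← 0.69·3.361 = 2.319

1 2.162 10.995 27.175
2 2.046 5.235 52.899
3 1.412 2.492 70.648
4 0.974 1.187 82.895
5 0.672 0.565 91.346
final: 91.346 2.319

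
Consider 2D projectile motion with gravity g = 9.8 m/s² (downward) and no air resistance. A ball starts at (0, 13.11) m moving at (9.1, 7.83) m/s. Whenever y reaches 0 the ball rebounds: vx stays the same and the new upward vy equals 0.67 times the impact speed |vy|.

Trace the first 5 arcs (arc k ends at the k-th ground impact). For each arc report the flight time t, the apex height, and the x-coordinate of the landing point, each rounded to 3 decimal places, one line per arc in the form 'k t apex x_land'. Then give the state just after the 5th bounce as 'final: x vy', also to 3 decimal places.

Arc 1: start y=13.110, vy=7.830 → t=2.619, apex=16.238, x_land=23.836, impact vy=-17.840
  bounce: vy ← 0.67·17.840 = 11.953
Arc 2: start y=0.000, vy=11.953 → t=2.439, apex=7.289, x_land=46.034, impact vy=-11.953
  bounce: vy ← 0.67·11.953 = 8.008
Arc 3: start y=0.000, vy=8.008 → t=1.634, apex=3.272, x_land=60.907, impact vy=-8.008
  bounce: vy ← 0.67·8.008 = 5.366
Arc 4: start y=0.000, vy=5.366 → t=1.095, apex=1.469, x_land=70.872, impact vy=-5.366
  bounce: vy ← 0.67·5.366 = 3.595
Arc 5: start y=0.000, vy=3.595 → t=0.734, apex=0.659, x_land=77.548, impact vy=-3.595
  bounce: vy ← 0.67·3.595 = 2.409

1 2.619 16.238 23.836
2 2.439 7.289 46.034
3 1.634 3.272 60.907
4 1.095 1.469 70.872
5 0.734 0.659 77.548
final: 77.548 2.409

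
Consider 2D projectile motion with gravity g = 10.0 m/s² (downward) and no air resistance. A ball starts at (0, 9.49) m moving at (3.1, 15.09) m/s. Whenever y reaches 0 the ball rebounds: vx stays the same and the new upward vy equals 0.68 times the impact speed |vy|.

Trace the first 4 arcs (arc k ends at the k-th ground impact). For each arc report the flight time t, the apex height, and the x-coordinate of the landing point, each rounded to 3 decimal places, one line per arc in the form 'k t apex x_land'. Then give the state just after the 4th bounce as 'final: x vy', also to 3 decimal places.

1 3.552 20.875 11.012
2 2.779 9.653 19.627
3 1.890 4.463 25.485
4 1.285 2.064 29.468
final: 29.468 4.369

Arc 1: start y=9.490, vy=15.090 → t=3.552, apex=20.875, x_land=11.012, impact vy=-20.433
  bounce: vy ← 0.68·20.433 = 13.894
Arc 2: start y=0.000, vy=13.894 → t=2.779, apex=9.653, x_land=19.627, impact vy=-13.894
  bounce: vy ← 0.68·13.894 = 9.448
Arc 3: start y=0.000, vy=9.448 → t=1.890, apex=4.463, x_land=25.485, impact vy=-9.448
  bounce: vy ← 0.68·9.448 = 6.425
Arc 4: start y=0.000, vy=6.425 → t=1.285, apex=2.064, x_land=29.468, impact vy=-6.425
  bounce: vy ← 0.68·6.425 = 4.369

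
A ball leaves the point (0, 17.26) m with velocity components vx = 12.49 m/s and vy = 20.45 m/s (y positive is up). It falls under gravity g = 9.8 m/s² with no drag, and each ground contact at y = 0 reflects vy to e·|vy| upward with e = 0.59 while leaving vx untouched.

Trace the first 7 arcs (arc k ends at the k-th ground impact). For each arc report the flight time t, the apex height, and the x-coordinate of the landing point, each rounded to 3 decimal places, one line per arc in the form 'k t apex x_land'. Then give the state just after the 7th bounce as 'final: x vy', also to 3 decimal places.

1 4.893 38.597 61.118
2 3.312 13.436 102.482
3 1.954 4.677 126.886
4 1.153 1.628 141.285
5 0.680 0.567 149.780
6 0.401 0.197 154.793
7 0.237 0.069 157.750
final: 157.750 0.684

Arc 1: start y=17.260, vy=20.450 → t=4.893, apex=38.597, x_land=61.118, impact vy=-27.505
  bounce: vy ← 0.59·27.505 = 16.228
Arc 2: start y=0.000, vy=16.228 → t=3.312, apex=13.436, x_land=102.482, impact vy=-16.228
  bounce: vy ← 0.59·16.228 = 9.574
Arc 3: start y=0.000, vy=9.574 → t=1.954, apex=4.677, x_land=126.886, impact vy=-9.574
  bounce: vy ← 0.59·9.574 = 5.649
Arc 4: start y=0.000, vy=5.649 → t=1.153, apex=1.628, x_land=141.285, impact vy=-5.649
  bounce: vy ← 0.59·5.649 = 3.333
Arc 5: start y=0.000, vy=3.333 → t=0.680, apex=0.567, x_land=149.780, impact vy=-3.333
  bounce: vy ← 0.59·3.333 = 1.966
Arc 6: start y=0.000, vy=1.966 → t=0.401, apex=0.197, x_land=154.793, impact vy=-1.966
  bounce: vy ← 0.59·1.966 = 1.160
Arc 7: start y=0.000, vy=1.160 → t=0.237, apex=0.069, x_land=157.750, impact vy=-1.160
  bounce: vy ← 0.59·1.160 = 0.684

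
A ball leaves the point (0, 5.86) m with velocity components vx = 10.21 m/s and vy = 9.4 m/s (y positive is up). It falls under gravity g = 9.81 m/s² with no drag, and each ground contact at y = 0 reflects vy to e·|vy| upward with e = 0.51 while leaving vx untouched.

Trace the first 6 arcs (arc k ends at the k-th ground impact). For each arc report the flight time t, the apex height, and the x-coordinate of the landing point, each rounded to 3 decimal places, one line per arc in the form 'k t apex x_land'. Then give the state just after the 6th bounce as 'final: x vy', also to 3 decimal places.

Arc 1: start y=5.860, vy=9.400 → t=2.412, apex=10.364, x_land=24.624, impact vy=-14.259
  bounce: vy ← 0.51·14.259 = 7.272
Arc 2: start y=0.000, vy=7.272 → t=1.483, apex=2.696, x_land=39.762, impact vy=-7.272
  bounce: vy ← 0.51·7.272 = 3.709
Arc 3: start y=0.000, vy=3.709 → t=0.756, apex=0.701, x_land=47.482, impact vy=-3.709
  bounce: vy ← 0.51·3.709 = 1.892
Arc 4: start y=0.000, vy=1.892 → t=0.386, apex=0.182, x_land=51.420, impact vy=-1.892
  bounce: vy ← 0.51·1.892 = 0.965
Arc 5: start y=0.000, vy=0.965 → t=0.197, apex=0.047, x_land=53.428, impact vy=-0.965
  bounce: vy ← 0.51·0.965 = 0.492
Arc 6: start y=0.000, vy=0.492 → t=0.100, apex=0.012, x_land=54.452, impact vy=-0.492
  bounce: vy ← 0.51·0.492 = 0.251

1 2.412 10.364 24.624
2 1.483 2.696 39.762
3 0.756 0.701 47.482
4 0.386 0.182 51.420
5 0.197 0.047 53.428
6 0.100 0.012 54.452
final: 54.452 0.251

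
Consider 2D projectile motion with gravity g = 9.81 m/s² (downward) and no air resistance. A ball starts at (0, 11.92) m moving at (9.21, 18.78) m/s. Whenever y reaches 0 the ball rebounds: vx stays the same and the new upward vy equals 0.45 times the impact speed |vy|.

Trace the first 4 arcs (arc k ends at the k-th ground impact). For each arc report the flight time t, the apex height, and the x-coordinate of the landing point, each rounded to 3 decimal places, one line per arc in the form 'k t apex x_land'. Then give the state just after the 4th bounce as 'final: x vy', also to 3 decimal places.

Arc 1: start y=11.920, vy=18.780 → t=4.383, apex=29.896, x_land=40.369, impact vy=-24.219
  bounce: vy ← 0.45·24.219 = 10.899
Arc 2: start y=0.000, vy=10.899 → t=2.222, apex=6.054, x_land=60.833, impact vy=-10.899
  bounce: vy ← 0.45·10.899 = 4.904
Arc 3: start y=0.000, vy=4.904 → t=1.000, apex=1.226, x_land=70.042, impact vy=-4.904
  bounce: vy ← 0.45·4.904 = 2.207
Arc 4: start y=0.000, vy=2.207 → t=0.450, apex=0.248, x_land=74.186, impact vy=-2.207
  bounce: vy ← 0.45·2.207 = 0.993

1 4.383 29.896 40.369
2 2.222 6.054 60.833
3 1.000 1.226 70.042
4 0.450 0.248 74.186
final: 74.186 0.993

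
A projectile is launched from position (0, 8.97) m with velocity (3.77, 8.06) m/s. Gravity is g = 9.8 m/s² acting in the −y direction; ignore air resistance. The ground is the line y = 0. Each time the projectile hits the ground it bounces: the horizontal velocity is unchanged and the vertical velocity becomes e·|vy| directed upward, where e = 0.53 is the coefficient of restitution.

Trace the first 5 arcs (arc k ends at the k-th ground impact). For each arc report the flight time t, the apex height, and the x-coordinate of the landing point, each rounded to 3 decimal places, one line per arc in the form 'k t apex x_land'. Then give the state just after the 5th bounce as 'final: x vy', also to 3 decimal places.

1 2.406 12.284 9.070
2 1.678 3.451 15.397
3 0.890 0.969 18.751
4 0.471 0.272 20.528
5 0.250 0.076 21.470
final: 21.470 0.649

Arc 1: start y=8.970, vy=8.060 → t=2.406, apex=12.284, x_land=9.070, impact vy=-15.517
  bounce: vy ← 0.53·15.517 = 8.224
Arc 2: start y=0.000, vy=8.224 → t=1.678, apex=3.451, x_land=15.397, impact vy=-8.224
  bounce: vy ← 0.53·8.224 = 4.359
Arc 3: start y=0.000, vy=4.359 → t=0.890, apex=0.969, x_land=18.751, impact vy=-4.359
  bounce: vy ← 0.53·4.359 = 2.310
Arc 4: start y=0.000, vy=2.310 → t=0.471, apex=0.272, x_land=20.528, impact vy=-2.310
  bounce: vy ← 0.53·2.310 = 1.224
Arc 5: start y=0.000, vy=1.224 → t=0.250, apex=0.076, x_land=21.470, impact vy=-1.224
  bounce: vy ← 0.53·1.224 = 0.649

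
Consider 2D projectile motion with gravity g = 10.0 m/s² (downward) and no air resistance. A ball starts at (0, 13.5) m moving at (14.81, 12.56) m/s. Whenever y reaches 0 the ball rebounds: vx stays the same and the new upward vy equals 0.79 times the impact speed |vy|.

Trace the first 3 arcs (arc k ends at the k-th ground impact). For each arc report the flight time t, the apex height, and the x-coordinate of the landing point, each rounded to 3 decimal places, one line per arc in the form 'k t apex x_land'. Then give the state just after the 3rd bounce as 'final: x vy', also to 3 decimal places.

1 3.324 21.388 49.232
2 3.268 13.348 97.628
3 2.582 8.331 135.860
final: 135.860 10.197

Arc 1: start y=13.500, vy=12.560 → t=3.324, apex=21.388, x_land=49.232, impact vy=-20.682
  bounce: vy ← 0.79·20.682 = 16.339
Arc 2: start y=0.000, vy=16.339 → t=3.268, apex=13.348, x_land=97.628, impact vy=-16.339
  bounce: vy ← 0.79·16.339 = 12.908
Arc 3: start y=0.000, vy=12.908 → t=2.582, apex=8.331, x_land=135.860, impact vy=-12.908
  bounce: vy ← 0.79·12.908 = 10.197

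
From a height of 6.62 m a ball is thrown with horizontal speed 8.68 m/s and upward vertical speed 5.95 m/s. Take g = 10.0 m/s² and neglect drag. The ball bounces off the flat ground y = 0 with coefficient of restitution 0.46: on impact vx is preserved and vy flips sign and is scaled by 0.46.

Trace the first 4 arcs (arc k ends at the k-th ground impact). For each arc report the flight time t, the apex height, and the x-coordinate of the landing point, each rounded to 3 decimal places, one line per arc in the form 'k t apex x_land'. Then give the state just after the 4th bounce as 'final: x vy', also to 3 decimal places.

1 1.890 8.390 16.409
2 1.192 1.775 26.753
3 0.548 0.376 31.511
4 0.252 0.079 33.700
final: 33.700 0.580

Arc 1: start y=6.620, vy=5.950 → t=1.890, apex=8.390, x_land=16.409, impact vy=-12.954
  bounce: vy ← 0.46·12.954 = 5.959
Arc 2: start y=0.000, vy=5.959 → t=1.192, apex=1.775, x_land=26.753, impact vy=-5.959
  bounce: vy ← 0.46·5.959 = 2.741
Arc 3: start y=0.000, vy=2.741 → t=0.548, apex=0.376, x_land=31.511, impact vy=-2.741
  bounce: vy ← 0.46·2.741 = 1.261
Arc 4: start y=0.000, vy=1.261 → t=0.252, apex=0.079, x_land=33.700, impact vy=-1.261
  bounce: vy ← 0.46·1.261 = 0.580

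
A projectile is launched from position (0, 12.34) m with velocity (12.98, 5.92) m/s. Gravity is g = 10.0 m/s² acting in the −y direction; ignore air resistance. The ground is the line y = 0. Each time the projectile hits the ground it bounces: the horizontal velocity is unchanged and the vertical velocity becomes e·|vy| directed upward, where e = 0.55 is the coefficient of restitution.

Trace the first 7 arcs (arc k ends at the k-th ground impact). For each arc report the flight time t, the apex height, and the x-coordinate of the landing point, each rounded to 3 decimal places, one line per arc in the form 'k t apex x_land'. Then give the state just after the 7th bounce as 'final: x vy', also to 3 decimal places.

Arc 1: start y=12.340, vy=5.920 → t=2.271, apex=14.092, x_land=29.475, impact vy=-16.788
  bounce: vy ← 0.55·16.788 = 9.234
Arc 2: start y=0.000, vy=9.234 → t=1.847, apex=4.263, x_land=53.446, impact vy=-9.234
  bounce: vy ← 0.55·9.234 = 5.078
Arc 3: start y=0.000, vy=5.078 → t=1.016, apex=1.290, x_land=66.629, impact vy=-5.078
  bounce: vy ← 0.55·5.078 = 2.793
Arc 4: start y=0.000, vy=2.793 → t=0.559, apex=0.390, x_land=73.880, impact vy=-2.793
  bounce: vy ← 0.55·2.793 = 1.536
Arc 5: start y=0.000, vy=1.536 → t=0.307, apex=0.118, x_land=77.868, impact vy=-1.536
  bounce: vy ← 0.55·1.536 = 0.845
Arc 6: start y=0.000, vy=0.845 → t=0.169, apex=0.036, x_land=80.062, impact vy=-0.845
  bounce: vy ← 0.55·0.845 = 0.465
Arc 7: start y=0.000, vy=0.465 → t=0.093, apex=0.011, x_land=81.268, impact vy=-0.465
  bounce: vy ← 0.55·0.465 = 0.256

1 2.271 14.092 29.475
2 1.847 4.263 53.446
3 1.016 1.290 66.629
4 0.559 0.390 73.880
5 0.307 0.118 77.868
6 0.169 0.036 80.062
7 0.093 0.011 81.268
final: 81.268 0.256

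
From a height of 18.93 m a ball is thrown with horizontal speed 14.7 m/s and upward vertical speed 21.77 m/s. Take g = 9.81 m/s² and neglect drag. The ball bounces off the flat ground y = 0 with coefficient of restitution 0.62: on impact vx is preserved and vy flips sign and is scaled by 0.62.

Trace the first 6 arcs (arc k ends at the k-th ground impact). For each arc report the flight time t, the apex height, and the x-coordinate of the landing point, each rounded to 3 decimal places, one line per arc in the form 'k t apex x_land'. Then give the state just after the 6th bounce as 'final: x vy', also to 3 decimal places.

Arc 1: start y=18.930, vy=21.770 → t=5.183, apex=43.086, x_land=76.189, impact vy=-29.075
  bounce: vy ← 0.62·29.075 = 18.026
Arc 2: start y=0.000, vy=18.026 → t=3.675, apex=16.562, x_land=130.213, impact vy=-18.026
  bounce: vy ← 0.62·18.026 = 11.176
Arc 3: start y=0.000, vy=11.176 → t=2.279, apex=6.366, x_land=163.708, impact vy=-11.176
  bounce: vy ← 0.62·11.176 = 6.929
Arc 4: start y=0.000, vy=6.929 → t=1.413, apex=2.447, x_land=184.475, impact vy=-6.929
  bounce: vy ← 0.62·6.929 = 4.296
Arc 5: start y=0.000, vy=4.296 → t=0.876, apex=0.941, x_land=197.350, impact vy=-4.296
  bounce: vy ← 0.62·4.296 = 2.664
Arc 6: start y=0.000, vy=2.664 → t=0.543, apex=0.362, x_land=205.333, impact vy=-2.664
  bounce: vy ← 0.62·2.664 = 1.651

1 5.183 43.086 76.189
2 3.675 16.562 130.213
3 2.279 6.366 163.708
4 1.413 2.447 184.475
5 0.876 0.941 197.350
6 0.543 0.362 205.333
final: 205.333 1.651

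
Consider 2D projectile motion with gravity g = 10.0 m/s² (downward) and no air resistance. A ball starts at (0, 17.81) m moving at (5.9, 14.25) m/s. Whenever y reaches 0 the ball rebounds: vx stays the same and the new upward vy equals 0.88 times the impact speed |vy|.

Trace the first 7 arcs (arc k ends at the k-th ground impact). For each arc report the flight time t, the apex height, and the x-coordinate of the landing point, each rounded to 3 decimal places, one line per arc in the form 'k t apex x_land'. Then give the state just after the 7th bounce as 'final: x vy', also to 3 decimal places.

1 3.790 27.963 22.360
2 4.162 21.655 46.917
3 3.663 16.769 68.527
4 3.223 12.986 87.544
5 2.836 10.057 104.279
6 2.496 7.788 119.005
7 2.197 6.031 131.965
final: 131.965 9.665

Arc 1: start y=17.810, vy=14.250 → t=3.790, apex=27.963, x_land=22.360, impact vy=-23.649
  bounce: vy ← 0.88·23.649 = 20.811
Arc 2: start y=0.000, vy=20.811 → t=4.162, apex=21.655, x_land=46.917, impact vy=-20.811
  bounce: vy ← 0.88·20.811 = 18.314
Arc 3: start y=0.000, vy=18.314 → t=3.663, apex=16.769, x_land=68.527, impact vy=-18.314
  bounce: vy ← 0.88·18.314 = 16.116
Arc 4: start y=0.000, vy=16.116 → t=3.223, apex=12.986, x_land=87.544, impact vy=-16.116
  bounce: vy ← 0.88·16.116 = 14.182
Arc 5: start y=0.000, vy=14.182 → t=2.836, apex=10.057, x_land=104.279, impact vy=-14.182
  bounce: vy ← 0.88·14.182 = 12.480
Arc 6: start y=0.000, vy=12.480 → t=2.496, apex=7.788, x_land=119.005, impact vy=-12.480
  bounce: vy ← 0.88·12.480 = 10.983
Arc 7: start y=0.000, vy=10.983 → t=2.197, apex=6.031, x_land=131.965, impact vy=-10.983
  bounce: vy ← 0.88·10.983 = 9.665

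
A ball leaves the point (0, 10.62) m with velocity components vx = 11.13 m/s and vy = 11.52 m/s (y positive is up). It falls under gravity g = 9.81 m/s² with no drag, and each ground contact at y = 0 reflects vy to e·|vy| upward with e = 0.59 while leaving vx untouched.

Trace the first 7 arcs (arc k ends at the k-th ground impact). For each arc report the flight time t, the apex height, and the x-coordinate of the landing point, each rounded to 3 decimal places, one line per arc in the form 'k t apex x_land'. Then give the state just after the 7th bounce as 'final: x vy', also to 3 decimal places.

Arc 1: start y=10.620, vy=11.520 → t=3.057, apex=17.384, x_land=34.023, impact vy=-18.468
  bounce: vy ← 0.59·18.468 = 10.896
Arc 2: start y=0.000, vy=10.896 → t=2.221, apex=6.051, x_land=58.748, impact vy=-10.896
  bounce: vy ← 0.59·10.896 = 6.429
Arc 3: start y=0.000, vy=6.429 → t=1.311, apex=2.106, x_land=73.336, impact vy=-6.429
  bounce: vy ← 0.59·6.429 = 3.793
Arc 4: start y=0.000, vy=3.793 → t=0.773, apex=0.733, x_land=81.942, impact vy=-3.793
  bounce: vy ← 0.59·3.793 = 2.238
Arc 5: start y=0.000, vy=2.238 → t=0.456, apex=0.255, x_land=87.020, impact vy=-2.238
  bounce: vy ← 0.59·2.238 = 1.320
Arc 6: start y=0.000, vy=1.320 → t=0.269, apex=0.089, x_land=90.016, impact vy=-1.320
  bounce: vy ← 0.59·1.320 = 0.779
Arc 7: start y=0.000, vy=0.779 → t=0.159, apex=0.031, x_land=91.784, impact vy=-0.779
  bounce: vy ← 0.59·0.779 = 0.460

1 3.057 17.384 34.023
2 2.221 6.051 58.748
3 1.311 2.106 73.336
4 0.773 0.733 81.942
5 0.456 0.255 87.020
6 0.269 0.089 90.016
7 0.159 0.031 91.784
final: 91.784 0.460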